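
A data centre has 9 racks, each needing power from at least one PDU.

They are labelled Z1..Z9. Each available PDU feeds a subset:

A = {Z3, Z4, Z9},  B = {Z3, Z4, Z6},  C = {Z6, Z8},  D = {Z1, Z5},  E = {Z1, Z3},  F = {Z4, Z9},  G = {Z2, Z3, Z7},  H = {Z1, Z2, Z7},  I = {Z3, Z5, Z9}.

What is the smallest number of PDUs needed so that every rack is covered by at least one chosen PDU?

C and D and F and G together: C ∪ D ∪ F ∪ G = {Z1, Z2, Z3, Z4, Z5, Z6, Z7, Z8, Z9} — every rack is covered.
Only C contains Z8, so C is forced; the remaining 7 racks need at least 3 more PDUs (each remaining PDU adds at most 3) — so at least 4 PDUs are needed, and 4 is optimal.

4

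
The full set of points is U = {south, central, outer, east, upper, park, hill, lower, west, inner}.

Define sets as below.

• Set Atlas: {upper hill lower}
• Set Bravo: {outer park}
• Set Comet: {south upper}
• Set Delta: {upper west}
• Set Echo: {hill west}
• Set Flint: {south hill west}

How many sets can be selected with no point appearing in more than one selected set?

Bravo, Comet, Echo are pairwise disjoint (Bravo={outer,park}; Comet={south,upper}; Echo={hill,west}).
Every remaining set overlaps one of these, and no 4 of the listed sets are pairwise disjoint, so 3 is the maximum.

3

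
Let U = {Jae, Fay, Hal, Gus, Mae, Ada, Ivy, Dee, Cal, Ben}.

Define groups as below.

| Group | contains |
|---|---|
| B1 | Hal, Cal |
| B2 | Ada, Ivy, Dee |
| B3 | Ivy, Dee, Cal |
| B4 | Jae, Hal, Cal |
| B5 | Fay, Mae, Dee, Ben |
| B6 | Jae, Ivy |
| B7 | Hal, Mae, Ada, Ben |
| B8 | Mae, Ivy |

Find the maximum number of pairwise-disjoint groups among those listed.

B1, B5, B6 are pairwise disjoint (B1={Hal,Cal}; B5={Fay,Mae,Dee,Ben}; B6={Jae,Ivy}).
Every remaining group overlaps one of these, and no 4 of the listed groups are pairwise disjoint, so 3 is the maximum.

3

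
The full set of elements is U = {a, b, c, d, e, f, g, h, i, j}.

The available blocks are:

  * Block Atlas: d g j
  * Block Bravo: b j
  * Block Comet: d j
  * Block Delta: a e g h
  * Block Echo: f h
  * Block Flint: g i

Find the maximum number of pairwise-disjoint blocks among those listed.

3

Bravo, Echo, Flint are pairwise disjoint (Bravo={b,j}; Echo={f,h}; Flint={g,i}).
Every remaining block overlaps one of these, and no 4 of the listed blocks are pairwise disjoint, so 3 is the maximum.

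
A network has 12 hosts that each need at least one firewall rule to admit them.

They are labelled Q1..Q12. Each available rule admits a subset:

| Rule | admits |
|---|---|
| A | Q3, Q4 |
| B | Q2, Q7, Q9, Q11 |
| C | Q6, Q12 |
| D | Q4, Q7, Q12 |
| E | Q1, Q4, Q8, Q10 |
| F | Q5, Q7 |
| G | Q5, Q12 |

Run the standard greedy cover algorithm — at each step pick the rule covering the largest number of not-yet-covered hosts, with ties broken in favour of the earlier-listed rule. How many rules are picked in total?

5

Greedy: pick B (covers 4 new) → pick E (covers 4 new) → pick C (covers 2 new) → pick A (covers 1 new) → pick F (covers 1 new). Total picks: 5.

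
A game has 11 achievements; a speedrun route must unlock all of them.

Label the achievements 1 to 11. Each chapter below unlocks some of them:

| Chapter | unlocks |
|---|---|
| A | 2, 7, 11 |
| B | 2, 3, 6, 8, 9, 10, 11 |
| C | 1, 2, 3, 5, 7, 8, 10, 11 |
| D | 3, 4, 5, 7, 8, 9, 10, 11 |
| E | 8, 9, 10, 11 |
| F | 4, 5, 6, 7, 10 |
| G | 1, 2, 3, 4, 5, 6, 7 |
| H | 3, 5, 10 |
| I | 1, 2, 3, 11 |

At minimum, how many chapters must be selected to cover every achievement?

2

Take {D, G}. Their union is {1, 2, 3, 4, 5, 6, 7, 8, 9, 10, 11}, which is all 11 achievements.
No single chapter has all 11 achievements (the largest, C, has 8), so 2 is optimal.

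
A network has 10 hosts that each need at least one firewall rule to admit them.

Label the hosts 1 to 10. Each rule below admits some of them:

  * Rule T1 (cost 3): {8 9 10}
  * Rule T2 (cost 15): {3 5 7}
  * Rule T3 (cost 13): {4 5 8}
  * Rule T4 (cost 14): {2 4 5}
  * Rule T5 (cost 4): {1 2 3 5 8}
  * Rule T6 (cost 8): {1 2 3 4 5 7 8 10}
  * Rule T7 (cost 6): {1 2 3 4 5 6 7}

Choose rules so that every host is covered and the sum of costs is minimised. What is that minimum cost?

T1, T7 together cover every host (T1 ∪ T7 = {1, 2, 3, 4, 5, 6, 7, 8, 9, 10}); total cost 3 + 6 = 9.
The greedy pick T5, T1, T7 costs 13; no covering selection beats 9.

9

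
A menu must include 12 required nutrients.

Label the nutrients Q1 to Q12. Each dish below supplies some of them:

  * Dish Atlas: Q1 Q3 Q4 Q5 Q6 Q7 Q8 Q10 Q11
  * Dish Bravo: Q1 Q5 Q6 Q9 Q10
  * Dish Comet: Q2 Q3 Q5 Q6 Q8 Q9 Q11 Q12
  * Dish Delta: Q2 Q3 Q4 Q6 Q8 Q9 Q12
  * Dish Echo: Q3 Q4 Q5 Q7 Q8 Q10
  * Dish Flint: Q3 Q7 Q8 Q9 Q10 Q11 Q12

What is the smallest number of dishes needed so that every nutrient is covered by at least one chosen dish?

Atlas and Delta together: Atlas ∪ Delta = {Q1, Q2, Q3, Q4, Q5, Q6, Q7, Q8, Q9, Q10, Q11, Q12} — every nutrient is covered.
No single dish has all 12 nutrients (the largest, Atlas, has 9), so 2 is optimal.

2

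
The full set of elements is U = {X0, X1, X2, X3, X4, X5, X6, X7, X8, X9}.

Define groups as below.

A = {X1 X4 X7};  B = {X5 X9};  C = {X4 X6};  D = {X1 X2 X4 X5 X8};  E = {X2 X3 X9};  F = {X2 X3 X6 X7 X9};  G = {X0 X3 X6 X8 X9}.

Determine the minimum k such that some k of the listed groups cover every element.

3

Take {D, F, G}. Their union is {X0, X1, X2, X3, X4, X5, X6, X7, X8, X9}, which is all 10 elements.
Only G contains X0, so G is forced; the remaining 5 elements need at least 2 more groups (each remaining group adds at most 4) — so at least 3 groups are needed, and 3 is optimal.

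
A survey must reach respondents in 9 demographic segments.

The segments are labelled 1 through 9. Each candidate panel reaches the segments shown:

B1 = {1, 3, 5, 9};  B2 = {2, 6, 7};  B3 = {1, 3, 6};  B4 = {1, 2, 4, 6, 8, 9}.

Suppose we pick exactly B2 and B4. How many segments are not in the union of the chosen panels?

Union of B2, B4 = {1, 2, 4, 6, 7, 8, 9}.
Not covered: 3, 5 — 2 segments.

2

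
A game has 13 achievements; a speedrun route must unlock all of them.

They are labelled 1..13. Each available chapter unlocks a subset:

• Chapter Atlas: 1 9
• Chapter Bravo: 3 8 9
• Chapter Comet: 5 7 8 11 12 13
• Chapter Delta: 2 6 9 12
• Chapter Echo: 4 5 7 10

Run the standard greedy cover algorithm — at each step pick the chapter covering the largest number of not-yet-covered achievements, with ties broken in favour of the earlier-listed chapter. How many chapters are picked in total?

5

Greedy: pick Comet (covers 6 new) → pick Delta (covers 3 new) → pick Echo (covers 2 new) → pick Atlas (covers 1 new) → pick Bravo (covers 1 new). Total picks: 5.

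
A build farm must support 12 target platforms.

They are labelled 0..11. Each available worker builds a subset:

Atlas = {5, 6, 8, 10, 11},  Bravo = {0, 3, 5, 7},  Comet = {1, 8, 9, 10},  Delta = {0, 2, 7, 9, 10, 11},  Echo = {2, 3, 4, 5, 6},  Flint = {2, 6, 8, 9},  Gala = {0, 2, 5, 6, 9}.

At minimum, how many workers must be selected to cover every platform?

3

Comet and Delta and Echo together: Comet ∪ Delta ∪ Echo = {0, 1, 2, 3, 4, 5, 6, 7, 8, 9, 10, 11} — every platform is covered.
Only Comet contains 1, so Comet is forced; the remaining 8 platforms need at least 2 more workers (each remaining worker adds at most 5) — so at least 3 workers are needed, and 3 is optimal.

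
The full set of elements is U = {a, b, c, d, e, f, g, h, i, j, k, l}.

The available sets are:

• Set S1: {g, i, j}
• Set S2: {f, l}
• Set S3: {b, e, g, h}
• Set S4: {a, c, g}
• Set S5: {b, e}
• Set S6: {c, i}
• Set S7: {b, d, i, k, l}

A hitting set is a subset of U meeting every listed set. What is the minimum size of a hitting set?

4

The 4 elements {c, e, g, l} hit every set.
No choice of 3 elements meets every set, so 4 is the minimum.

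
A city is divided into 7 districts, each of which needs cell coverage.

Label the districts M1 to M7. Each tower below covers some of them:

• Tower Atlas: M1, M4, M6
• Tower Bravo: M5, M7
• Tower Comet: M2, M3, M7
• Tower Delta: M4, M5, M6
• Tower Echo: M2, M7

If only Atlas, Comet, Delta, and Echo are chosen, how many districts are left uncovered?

Union of Atlas, Comet, Delta, Echo = {M1, M2, M3, M4, M5, M6, M7} — that's every district, so 0 are uncovered.

0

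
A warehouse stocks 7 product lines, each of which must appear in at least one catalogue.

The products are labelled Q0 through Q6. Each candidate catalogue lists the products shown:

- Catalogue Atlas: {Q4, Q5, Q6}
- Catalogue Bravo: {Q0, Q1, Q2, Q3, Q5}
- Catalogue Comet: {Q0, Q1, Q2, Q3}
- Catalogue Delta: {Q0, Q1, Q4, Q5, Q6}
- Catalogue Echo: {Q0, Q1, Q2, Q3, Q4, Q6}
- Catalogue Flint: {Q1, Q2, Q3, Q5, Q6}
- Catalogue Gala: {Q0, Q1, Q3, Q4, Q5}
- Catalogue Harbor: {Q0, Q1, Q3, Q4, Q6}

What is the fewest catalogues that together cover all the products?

2

Delta and Echo together: Delta ∪ Echo = {Q0, Q1, Q2, Q3, Q4, Q5, Q6} — every product is covered.
No single catalogue has all 7 products (the largest, Echo, has 6), so 2 is optimal.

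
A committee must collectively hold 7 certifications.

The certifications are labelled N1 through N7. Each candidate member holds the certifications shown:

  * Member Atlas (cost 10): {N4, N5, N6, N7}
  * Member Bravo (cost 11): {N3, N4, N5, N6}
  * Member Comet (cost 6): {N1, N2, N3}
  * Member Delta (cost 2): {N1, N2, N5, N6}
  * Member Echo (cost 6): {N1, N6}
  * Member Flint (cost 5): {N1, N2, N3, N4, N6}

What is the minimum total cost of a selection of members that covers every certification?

15

Atlas, Flint together cover every certification (Atlas ∪ Flint = {N1, N2, N3, N4, N5, N6, N7}); total cost 10 + 5 = 15.
The greedy pick Delta, Flint, Atlas costs 17; no covering selection beats 15.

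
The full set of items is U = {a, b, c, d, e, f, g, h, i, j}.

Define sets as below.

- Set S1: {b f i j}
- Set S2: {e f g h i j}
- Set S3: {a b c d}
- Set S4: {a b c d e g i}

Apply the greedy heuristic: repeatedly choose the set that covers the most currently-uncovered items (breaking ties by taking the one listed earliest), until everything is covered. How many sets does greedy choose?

Greedy: pick S4 (covers 7 new) → pick S2 (covers 3 new). Total picks: 2.

2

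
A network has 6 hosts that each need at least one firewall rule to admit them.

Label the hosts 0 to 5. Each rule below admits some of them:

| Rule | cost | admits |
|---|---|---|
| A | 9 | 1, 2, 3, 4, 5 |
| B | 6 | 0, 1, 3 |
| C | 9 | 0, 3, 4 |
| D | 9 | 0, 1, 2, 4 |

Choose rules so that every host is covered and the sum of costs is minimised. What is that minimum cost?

A, B together cover every host (A ∪ B = {0, 1, 2, 3, 4, 5}); total cost 9 + 6 = 15.
No covering selection has total cost below 15.

15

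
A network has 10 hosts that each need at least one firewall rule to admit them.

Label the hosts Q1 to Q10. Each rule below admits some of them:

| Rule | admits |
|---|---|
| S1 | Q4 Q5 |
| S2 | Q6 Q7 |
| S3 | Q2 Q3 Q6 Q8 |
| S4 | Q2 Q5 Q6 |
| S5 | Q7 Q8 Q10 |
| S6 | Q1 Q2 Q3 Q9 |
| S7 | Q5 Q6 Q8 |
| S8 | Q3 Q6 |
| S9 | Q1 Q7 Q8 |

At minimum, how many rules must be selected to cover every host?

4

S1 and S5 and S6 and S8 together: S1 ∪ S5 ∪ S6 ∪ S8 = {Q1, Q2, Q3, Q4, Q5, Q6, Q7, Q8, Q9, Q10} — every host is covered.
No 3 of the 9 rules cover everything (all 84 combinations miss at least one host), so 4 is optimal.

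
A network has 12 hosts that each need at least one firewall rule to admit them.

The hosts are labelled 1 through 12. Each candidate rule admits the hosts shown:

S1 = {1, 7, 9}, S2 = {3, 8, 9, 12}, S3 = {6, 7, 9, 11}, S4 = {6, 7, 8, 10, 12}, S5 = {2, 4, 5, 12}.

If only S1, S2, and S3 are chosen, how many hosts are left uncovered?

4

Union of S1, S2, S3 = {1, 3, 6, 7, 8, 9, 11, 12}.
Not covered: 2, 4, 5, 10 — 4 hosts.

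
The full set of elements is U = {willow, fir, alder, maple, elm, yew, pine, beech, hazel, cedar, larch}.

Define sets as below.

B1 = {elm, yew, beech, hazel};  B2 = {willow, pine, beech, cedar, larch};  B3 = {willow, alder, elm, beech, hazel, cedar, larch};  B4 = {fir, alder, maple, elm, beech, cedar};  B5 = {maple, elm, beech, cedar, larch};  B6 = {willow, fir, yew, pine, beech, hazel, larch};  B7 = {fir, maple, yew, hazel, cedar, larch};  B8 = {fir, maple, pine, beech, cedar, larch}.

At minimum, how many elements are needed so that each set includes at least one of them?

2

Take H = {fir, beech}. Each listed set contains at least one of these, so H is a hitting set of size 2.
No single element lies in every set, so at least 2 are needed and 2 is optimal.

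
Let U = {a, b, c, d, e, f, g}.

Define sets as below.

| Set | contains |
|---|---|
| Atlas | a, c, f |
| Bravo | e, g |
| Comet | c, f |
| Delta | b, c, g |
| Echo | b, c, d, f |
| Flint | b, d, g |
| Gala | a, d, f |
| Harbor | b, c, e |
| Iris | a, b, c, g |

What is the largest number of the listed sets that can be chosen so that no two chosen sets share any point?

Atlas, Bravo are pairwise disjoint (Atlas={a,c,f}; Bravo={e,g}).
Every remaining set overlaps one of these, and no 3 of the listed sets are pairwise disjoint, so 2 is the maximum.

2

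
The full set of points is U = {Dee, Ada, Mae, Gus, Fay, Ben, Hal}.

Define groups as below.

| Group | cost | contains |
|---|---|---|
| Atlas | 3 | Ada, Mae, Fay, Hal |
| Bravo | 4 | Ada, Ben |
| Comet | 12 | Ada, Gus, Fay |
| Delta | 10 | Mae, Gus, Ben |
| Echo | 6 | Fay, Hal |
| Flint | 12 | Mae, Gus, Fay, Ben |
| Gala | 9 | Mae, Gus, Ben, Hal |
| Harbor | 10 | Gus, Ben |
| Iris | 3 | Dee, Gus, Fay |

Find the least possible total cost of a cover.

Atlas, Bravo, Iris together cover every point (Atlas ∪ Bravo ∪ Iris = {Dee, Ada, Mae, Gus, Fay, Ben, Hal}); total cost 3 + 4 + 3 = 10.
No covering selection has total cost below 10.

10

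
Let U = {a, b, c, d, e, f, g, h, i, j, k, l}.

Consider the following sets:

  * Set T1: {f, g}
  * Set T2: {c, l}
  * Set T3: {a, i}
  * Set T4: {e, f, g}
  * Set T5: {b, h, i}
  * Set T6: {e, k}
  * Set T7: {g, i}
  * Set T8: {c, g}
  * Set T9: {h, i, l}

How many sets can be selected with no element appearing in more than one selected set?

T1, T2, T5, T6 are pairwise disjoint (T1={f,g}; T2={c,l}; T5={b,h,i}; T6={e,k}).
Every remaining set overlaps one of these, and no 5 of the listed sets are pairwise disjoint, so 4 is the maximum.

4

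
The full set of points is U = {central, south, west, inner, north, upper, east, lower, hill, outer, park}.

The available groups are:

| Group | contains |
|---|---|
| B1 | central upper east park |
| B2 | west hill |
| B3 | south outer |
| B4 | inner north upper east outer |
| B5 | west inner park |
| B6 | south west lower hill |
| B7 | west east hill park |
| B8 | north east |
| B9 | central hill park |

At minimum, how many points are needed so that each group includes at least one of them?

The 4 points {north, hill, outer, park} hit every group.
No choice of 3 points meets every group, so 4 is the minimum.

4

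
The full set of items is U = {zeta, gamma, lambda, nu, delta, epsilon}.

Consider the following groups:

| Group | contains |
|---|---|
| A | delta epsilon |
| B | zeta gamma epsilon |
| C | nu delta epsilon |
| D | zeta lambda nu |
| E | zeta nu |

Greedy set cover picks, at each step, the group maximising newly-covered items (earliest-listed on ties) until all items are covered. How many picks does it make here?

Greedy: pick B (covers 3 new) → pick C (covers 2 new) → pick D (covers 1 new). Total picks: 3.

3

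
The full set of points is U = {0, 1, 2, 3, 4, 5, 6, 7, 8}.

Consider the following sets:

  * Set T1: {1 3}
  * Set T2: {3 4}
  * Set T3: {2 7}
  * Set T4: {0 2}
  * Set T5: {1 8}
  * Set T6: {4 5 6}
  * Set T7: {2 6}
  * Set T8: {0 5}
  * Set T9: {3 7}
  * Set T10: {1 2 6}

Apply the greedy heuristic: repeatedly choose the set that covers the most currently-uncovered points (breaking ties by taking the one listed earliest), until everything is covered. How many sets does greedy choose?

Greedy: pick T6 (covers 3 new) → pick T1 (covers 2 new) → pick T3 (covers 2 new) → pick T4 (covers 1 new) → pick T5 (covers 1 new). Total picks: 5.
(The true minimum cover uses only 4 sets, so greedy is not optimal here.)

5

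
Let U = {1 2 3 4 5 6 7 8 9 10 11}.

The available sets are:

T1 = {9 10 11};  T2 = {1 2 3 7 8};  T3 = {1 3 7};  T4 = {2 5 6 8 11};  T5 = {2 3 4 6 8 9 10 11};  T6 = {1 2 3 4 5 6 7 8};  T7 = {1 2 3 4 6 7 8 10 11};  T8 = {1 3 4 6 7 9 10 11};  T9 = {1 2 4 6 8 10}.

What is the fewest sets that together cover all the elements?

2

T5 and T6 cover everything between them: the union {1, 2, 3, 4, 5, 6, 7, 8, 9, 10, 11} is all of U.
No single set has all 11 elements (the largest, T7, has 9), so 2 is optimal.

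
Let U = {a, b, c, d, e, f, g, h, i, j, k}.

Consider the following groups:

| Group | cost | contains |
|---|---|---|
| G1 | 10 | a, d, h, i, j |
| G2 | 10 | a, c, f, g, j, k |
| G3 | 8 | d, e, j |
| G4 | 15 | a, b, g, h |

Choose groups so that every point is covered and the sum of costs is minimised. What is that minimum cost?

G1, G2, G3, G4 together cover every point (G1 ∪ G2 ∪ G3 ∪ G4 = {a, b, c, d, e, f, g, h, i, j, k}); total cost 10 + 10 + 8 + 15 = 43.
No covering selection has total cost below 43.

43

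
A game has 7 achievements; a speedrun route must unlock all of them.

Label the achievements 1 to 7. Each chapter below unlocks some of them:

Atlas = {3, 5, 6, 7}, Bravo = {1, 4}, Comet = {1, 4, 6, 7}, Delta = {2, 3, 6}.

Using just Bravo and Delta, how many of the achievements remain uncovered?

2

Union of Bravo, Delta = {1, 2, 3, 4, 6}.
Not covered: 5, 7 — 2 achievements.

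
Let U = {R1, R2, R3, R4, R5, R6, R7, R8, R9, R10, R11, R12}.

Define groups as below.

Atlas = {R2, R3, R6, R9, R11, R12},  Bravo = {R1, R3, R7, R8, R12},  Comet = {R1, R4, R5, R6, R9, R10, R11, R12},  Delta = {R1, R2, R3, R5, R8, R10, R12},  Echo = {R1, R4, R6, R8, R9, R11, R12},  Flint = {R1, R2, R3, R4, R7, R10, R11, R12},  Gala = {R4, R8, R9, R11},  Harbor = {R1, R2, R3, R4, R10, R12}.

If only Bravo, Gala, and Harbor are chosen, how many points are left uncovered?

Union of Bravo, Gala, Harbor = {R1, R2, R3, R4, R7, R8, R9, R10, R11, R12}.
Not covered: R5, R6 — 2 points.

2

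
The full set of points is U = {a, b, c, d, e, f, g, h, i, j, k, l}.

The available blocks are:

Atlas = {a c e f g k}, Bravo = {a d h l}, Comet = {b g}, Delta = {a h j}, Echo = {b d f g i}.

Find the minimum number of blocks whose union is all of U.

4

Atlas and Bravo and Delta and Echo together: Atlas ∪ Bravo ∪ Delta ∪ Echo = {a, b, c, d, e, f, g, h, i, j, k, l} — every point is covered.
No 3 of the 5 blocks cover everything (all 10 combinations miss at least one point), so 4 is optimal.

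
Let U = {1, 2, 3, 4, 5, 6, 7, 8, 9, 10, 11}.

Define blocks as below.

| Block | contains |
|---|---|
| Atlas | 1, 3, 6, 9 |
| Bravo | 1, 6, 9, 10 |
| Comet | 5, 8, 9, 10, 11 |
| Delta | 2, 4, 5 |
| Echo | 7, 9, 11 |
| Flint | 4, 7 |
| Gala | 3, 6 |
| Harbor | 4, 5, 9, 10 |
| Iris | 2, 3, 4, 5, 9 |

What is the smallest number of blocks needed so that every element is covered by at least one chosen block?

Take {Bravo, Comet, Flint, Iris}. Their union is {1, 2, 3, 4, 5, 6, 7, 8, 9, 10, 11}, which is all 11 elements.
No 3 of the 9 blocks cover everything (all 84 combinations miss at least one element), so 4 is optimal.

4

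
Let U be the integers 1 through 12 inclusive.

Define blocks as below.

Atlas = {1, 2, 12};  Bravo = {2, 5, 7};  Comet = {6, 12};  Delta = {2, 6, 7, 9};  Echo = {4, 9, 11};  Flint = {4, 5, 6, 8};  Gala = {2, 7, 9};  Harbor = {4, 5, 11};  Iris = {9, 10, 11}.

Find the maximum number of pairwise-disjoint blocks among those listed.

3

Atlas, Flint, Iris are pairwise disjoint (Atlas={1,2,12}; Flint={4,5,6,8}; Iris={9,10,11}).
Every remaining block overlaps one of these, and no 4 of the listed blocks are pairwise disjoint, so 3 is the maximum.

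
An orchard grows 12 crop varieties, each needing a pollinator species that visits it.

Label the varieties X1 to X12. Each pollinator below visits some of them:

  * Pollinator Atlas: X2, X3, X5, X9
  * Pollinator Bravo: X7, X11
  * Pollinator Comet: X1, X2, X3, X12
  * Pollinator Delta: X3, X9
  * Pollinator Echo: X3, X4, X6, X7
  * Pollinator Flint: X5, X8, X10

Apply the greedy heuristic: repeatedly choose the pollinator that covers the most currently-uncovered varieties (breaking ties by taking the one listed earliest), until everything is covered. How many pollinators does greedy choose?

5

Greedy: pick Atlas (covers 4 new) → pick Echo (covers 3 new) → pick Comet (covers 2 new) → pick Flint (covers 2 new) → pick Bravo (covers 1 new). Total picks: 5.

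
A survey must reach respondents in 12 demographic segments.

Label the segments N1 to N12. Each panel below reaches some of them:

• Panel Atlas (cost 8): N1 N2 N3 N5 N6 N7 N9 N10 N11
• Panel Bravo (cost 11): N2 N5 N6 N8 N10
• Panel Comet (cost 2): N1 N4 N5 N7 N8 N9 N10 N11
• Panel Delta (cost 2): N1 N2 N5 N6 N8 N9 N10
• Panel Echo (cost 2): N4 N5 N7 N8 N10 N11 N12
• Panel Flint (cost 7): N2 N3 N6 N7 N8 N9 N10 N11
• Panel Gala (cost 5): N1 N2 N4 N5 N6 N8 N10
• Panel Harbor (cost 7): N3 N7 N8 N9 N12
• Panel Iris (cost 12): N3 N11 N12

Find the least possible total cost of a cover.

10

Atlas, Echo together cover every segment (Atlas ∪ Echo = {N1, N2, N3, N4, N5, N6, N7, N8, N9, N10, N11, N12}); total cost 8 + 2 = 10.
The greedy pick Comet, Delta, Echo, Flint costs 13; no covering selection beats 10.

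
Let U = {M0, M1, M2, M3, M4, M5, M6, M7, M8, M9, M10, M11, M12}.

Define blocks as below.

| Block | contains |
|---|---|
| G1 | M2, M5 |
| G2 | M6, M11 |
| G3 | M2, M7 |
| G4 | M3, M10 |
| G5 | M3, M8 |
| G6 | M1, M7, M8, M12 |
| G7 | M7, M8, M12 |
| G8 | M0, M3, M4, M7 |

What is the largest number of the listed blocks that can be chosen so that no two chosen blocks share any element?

4

G1, G2, G4, G6 are pairwise disjoint (G1={M2,M5}; G2={M6,M11}; G4={M3,M10}; G6={M1,M7,M8,M12}).
Every remaining block overlaps one of these, and no 5 of the listed blocks are pairwise disjoint, so 4 is the maximum.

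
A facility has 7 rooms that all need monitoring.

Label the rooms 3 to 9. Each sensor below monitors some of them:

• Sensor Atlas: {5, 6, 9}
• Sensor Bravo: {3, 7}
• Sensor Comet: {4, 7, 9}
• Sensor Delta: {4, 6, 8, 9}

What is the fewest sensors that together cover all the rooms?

Take {Atlas, Bravo, Delta}. Their union is {3, 4, 5, 6, 7, 8, 9}, which is all 7 rooms.
Only Bravo contains 3, so Bravo is forced; the remaining 5 rooms need at least 2 more sensors (each remaining sensor adds at most 4) — so at least 3 sensors are needed, and 3 is optimal.

3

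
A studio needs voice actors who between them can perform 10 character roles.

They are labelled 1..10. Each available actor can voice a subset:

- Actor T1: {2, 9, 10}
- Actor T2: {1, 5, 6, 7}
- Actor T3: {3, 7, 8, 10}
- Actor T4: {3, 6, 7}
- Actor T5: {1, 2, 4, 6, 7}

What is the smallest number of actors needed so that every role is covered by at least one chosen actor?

4

Take {T1, T2, T3, T5}. Their union is {1, 2, 3, 4, 5, 6, 7, 8, 9, 10}, which is all 10 roles.
No 3 of the 5 actors cover everything (all 10 combinations miss at least one role), so 4 is optimal.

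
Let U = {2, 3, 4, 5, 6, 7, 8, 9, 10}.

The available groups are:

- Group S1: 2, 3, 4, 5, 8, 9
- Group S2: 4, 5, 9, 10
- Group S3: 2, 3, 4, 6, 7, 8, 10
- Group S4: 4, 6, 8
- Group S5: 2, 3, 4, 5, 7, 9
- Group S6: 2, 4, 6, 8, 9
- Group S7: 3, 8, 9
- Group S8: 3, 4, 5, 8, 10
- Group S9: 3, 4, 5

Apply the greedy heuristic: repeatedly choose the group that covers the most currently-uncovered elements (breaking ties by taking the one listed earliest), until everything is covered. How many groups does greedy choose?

2

Greedy: pick S3 (covers 7 new) → pick S1 (covers 2 new). Total picks: 2.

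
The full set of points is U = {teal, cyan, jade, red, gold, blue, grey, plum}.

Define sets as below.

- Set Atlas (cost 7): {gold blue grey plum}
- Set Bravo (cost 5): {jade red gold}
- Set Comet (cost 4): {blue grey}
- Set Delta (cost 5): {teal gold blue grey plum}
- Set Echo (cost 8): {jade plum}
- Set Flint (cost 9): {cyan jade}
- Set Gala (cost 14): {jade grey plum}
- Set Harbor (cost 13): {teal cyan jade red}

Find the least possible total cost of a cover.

Delta, Harbor together cover every point (Delta ∪ Harbor = {teal, cyan, jade, red, gold, blue, grey, plum}); total cost 5 + 13 = 18.
The greedy pick Delta, Bravo, Flint costs 19; no covering selection beats 18.

18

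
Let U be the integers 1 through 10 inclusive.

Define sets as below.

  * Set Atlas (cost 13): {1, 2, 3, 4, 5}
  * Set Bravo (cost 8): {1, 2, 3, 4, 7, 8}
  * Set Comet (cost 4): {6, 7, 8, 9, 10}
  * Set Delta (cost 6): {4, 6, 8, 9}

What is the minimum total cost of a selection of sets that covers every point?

Atlas, Comet together cover every point (Atlas ∪ Comet = {1, 2, 3, 4, 5, 6, 7, 8, 9, 10}); total cost 13 + 4 = 17.
The greedy pick Comet, Bravo, Atlas costs 25; no covering selection beats 17.

17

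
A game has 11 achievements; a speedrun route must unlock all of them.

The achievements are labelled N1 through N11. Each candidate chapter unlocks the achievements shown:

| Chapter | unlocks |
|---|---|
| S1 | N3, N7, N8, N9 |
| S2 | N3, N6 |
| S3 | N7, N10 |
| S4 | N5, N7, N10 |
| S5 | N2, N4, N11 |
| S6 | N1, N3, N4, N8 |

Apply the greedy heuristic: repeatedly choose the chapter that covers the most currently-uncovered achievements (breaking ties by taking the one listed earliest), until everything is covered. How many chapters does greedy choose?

5

Greedy: pick S1 (covers 4 new) → pick S5 (covers 3 new) → pick S4 (covers 2 new) → pick S2 (covers 1 new) → pick S6 (covers 1 new). Total picks: 5.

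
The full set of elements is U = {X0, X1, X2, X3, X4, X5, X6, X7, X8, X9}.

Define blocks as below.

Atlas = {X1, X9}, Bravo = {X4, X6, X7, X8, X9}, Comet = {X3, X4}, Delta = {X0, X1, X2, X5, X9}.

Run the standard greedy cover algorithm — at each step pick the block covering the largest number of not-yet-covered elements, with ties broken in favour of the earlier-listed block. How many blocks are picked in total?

Greedy: pick Bravo (covers 5 new) → pick Delta (covers 4 new) → pick Comet (covers 1 new). Total picks: 3.

3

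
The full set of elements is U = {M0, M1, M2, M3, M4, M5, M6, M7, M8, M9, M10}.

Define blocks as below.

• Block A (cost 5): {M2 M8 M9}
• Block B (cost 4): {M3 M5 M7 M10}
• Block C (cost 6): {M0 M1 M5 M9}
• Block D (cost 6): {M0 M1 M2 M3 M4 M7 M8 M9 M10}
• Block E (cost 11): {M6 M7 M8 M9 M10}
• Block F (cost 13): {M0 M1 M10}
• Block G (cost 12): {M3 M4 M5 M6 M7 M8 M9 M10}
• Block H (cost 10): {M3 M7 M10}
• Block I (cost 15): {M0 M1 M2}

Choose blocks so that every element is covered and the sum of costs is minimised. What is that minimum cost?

18

D, G together cover every element (D ∪ G = {M0, M1, M2, M3, M4, M5, M6, M7, M8, M9, M10}); total cost 6 + 12 = 18.
The greedy pick D, B, E costs 21; no covering selection beats 18.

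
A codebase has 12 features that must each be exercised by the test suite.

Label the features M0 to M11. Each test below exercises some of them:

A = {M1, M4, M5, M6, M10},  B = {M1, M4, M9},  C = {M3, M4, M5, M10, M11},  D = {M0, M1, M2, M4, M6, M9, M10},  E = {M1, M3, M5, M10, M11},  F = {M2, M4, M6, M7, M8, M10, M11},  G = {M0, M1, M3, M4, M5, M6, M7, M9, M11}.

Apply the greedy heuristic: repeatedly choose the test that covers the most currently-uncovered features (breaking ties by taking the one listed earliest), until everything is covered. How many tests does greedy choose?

Greedy: pick G (covers 9 new) → pick F (covers 3 new). Total picks: 2.

2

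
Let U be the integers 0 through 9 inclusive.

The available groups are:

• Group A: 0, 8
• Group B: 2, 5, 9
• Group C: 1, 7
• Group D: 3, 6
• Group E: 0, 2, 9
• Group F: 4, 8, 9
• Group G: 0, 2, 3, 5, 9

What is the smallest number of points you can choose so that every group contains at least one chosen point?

4

H = {0, 6, 7, 9} meets every group (each contains at least one member of H), and |H| = 4.
The groups A, B, C, D are pairwise disjoint, so any hitting set needs a separate point for each — at least 4. Hence 4 is optimal.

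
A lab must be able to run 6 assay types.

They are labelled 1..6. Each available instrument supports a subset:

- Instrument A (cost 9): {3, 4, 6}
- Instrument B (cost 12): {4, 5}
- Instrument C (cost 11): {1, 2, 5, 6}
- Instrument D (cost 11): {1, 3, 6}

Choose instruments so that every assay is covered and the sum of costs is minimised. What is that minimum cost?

A, C together cover every assay (A ∪ C = {1, 2, 3, 4, 5, 6}); total cost 9 + 11 = 20.
No covering selection has total cost below 20.

20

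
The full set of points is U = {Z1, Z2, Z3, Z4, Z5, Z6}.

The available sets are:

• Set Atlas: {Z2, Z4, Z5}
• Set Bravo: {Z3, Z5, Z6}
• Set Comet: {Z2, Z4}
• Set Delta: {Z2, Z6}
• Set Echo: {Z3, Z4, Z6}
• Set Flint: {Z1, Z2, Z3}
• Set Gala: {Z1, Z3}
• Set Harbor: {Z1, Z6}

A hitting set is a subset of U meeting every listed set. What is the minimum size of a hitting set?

3

H = {Z1, Z4, Z6} meets every set (each contains at least one member of H), and |H| = 3.
No choice of 2 points meets every set, so 3 is the minimum.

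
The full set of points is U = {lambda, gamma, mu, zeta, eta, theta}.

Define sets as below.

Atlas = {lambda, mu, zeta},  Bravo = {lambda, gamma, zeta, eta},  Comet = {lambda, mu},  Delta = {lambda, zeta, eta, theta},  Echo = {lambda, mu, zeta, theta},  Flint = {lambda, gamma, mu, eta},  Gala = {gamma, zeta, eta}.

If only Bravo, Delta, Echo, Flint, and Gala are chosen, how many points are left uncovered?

Union of Bravo, Delta, Echo, Flint, Gala = {lambda, gamma, mu, zeta, eta, theta} — that's every point, so 0 are uncovered.

0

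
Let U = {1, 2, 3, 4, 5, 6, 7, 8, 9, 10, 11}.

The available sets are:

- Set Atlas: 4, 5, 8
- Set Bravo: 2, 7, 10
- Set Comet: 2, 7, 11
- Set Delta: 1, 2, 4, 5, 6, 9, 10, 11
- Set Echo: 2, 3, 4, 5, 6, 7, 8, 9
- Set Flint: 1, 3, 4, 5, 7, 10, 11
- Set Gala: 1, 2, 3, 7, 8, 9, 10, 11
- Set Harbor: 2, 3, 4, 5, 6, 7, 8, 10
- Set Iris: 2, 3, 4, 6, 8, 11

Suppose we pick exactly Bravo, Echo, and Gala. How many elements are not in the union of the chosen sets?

Union of Bravo, Echo, Gala = {1, 2, 3, 4, 5, 6, 7, 8, 9, 10, 11} — that's every element, so 0 are uncovered.

0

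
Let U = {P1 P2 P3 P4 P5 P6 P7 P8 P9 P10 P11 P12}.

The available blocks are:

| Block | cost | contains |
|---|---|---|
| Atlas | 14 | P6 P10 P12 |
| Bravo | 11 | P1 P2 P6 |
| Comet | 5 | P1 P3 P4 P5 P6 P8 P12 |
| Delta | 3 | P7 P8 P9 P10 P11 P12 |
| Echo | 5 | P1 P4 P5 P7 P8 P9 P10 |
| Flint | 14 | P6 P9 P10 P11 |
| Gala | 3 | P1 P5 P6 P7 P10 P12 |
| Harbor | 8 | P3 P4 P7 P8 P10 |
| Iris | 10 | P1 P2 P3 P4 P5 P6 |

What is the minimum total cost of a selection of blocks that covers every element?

Delta, Iris together cover every element (Delta ∪ Iris = {P1, P2, P3, P4, P5, P6, P7, P8, P9, P10, P11, P12}); total cost 3 + 10 = 13.
The greedy pick Delta, Comet, Iris costs 18; no covering selection beats 13.

13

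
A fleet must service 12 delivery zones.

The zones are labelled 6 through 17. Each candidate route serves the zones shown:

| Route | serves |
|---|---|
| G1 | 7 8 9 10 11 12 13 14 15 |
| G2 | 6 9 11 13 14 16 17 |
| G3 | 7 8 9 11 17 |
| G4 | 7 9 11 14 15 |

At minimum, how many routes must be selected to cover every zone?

Take {G1, G2}. Their union is {6, 7, 8, 9, 10, 11, 12, 13, 14, 15, 16, 17}, which is all 12 zones.
No single route has all 12 zones (the largest, G1, has 9), so 2 is optimal.

2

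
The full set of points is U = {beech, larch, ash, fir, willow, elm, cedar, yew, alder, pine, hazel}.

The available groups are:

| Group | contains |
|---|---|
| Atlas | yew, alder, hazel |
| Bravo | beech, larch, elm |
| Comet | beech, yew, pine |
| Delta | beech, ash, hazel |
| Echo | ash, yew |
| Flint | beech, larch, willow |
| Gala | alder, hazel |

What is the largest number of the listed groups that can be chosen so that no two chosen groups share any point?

Echo, Flint, Gala are pairwise disjoint (Echo={ash,yew}; Flint={beech,larch,willow}; Gala={alder,hazel}).
Every remaining group overlaps one of these, and no 4 of the listed groups are pairwise disjoint, so 3 is the maximum.

3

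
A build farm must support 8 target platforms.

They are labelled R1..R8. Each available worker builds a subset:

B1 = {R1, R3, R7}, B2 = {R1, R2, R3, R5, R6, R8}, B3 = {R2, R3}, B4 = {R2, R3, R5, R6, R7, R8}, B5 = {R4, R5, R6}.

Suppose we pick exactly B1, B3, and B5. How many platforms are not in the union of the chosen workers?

Union of B1, B3, B5 = {R1, R2, R3, R4, R5, R6, R7}.
Not covered: R8 — 1 platform.

1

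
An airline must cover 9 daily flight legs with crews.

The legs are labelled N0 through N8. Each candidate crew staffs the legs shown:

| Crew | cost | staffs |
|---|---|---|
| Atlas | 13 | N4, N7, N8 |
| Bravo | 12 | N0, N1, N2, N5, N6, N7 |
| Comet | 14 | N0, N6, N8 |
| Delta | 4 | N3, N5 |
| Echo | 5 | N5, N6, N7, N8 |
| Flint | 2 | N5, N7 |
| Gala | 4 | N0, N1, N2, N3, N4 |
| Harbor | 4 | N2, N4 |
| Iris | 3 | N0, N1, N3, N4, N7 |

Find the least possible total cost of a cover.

9

Echo, Gala together cover every leg (Echo ∪ Gala = {N0, N1, N2, N3, N4, N5, N6, N7, N8}); total cost 5 + 4 = 9.
The greedy pick Iris, Echo, Gala costs 12; no covering selection beats 9.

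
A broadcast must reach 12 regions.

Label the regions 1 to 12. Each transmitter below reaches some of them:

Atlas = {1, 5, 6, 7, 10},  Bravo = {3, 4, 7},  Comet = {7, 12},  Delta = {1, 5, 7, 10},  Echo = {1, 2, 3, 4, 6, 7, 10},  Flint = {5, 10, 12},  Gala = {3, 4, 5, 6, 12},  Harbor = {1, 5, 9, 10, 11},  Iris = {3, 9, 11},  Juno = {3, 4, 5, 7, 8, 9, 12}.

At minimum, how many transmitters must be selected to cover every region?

3

Take {Echo, Iris, Juno}. Their union is {1, 2, 3, 4, 5, 6, 7, 8, 9, 10, 11, 12}, which is all 12 regions.
Only Echo contains 2, so Echo is forced; the remaining 5 regions need at least 2 more transmitters (each remaining transmitter adds at most 4) — so at least 3 transmitters are needed, and 3 is optimal.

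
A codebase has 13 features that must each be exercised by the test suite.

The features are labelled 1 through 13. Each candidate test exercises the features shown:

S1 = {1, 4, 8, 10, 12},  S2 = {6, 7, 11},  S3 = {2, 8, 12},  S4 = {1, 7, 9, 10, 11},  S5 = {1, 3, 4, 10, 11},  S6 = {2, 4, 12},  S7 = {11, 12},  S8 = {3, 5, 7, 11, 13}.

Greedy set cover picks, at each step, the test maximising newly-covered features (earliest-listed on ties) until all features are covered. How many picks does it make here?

Greedy: pick S1 (covers 5 new) → pick S8 (covers 5 new) → pick S2 (covers 1 new) → pick S3 (covers 1 new) → pick S4 (covers 1 new). Total picks: 5.

5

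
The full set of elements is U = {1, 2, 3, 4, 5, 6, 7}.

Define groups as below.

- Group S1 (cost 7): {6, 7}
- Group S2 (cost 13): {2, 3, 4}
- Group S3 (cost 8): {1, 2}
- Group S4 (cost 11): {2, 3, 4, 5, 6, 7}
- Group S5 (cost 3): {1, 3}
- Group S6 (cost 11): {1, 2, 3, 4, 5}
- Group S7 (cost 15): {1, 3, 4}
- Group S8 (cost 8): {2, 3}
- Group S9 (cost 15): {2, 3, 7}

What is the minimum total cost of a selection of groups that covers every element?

14

S4, S5 together cover every element (S4 ∪ S5 = {1, 2, 3, 4, 5, 6, 7}); total cost 11 + 3 = 14.
No covering selection has total cost below 14.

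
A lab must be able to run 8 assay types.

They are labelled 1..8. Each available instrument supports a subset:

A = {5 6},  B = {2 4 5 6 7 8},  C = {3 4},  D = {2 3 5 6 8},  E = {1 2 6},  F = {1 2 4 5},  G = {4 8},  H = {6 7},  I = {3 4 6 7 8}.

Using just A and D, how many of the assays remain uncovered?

3

Union of A, D = {2, 3, 5, 6, 8}.
Not covered: 1, 4, 7 — 3 assays.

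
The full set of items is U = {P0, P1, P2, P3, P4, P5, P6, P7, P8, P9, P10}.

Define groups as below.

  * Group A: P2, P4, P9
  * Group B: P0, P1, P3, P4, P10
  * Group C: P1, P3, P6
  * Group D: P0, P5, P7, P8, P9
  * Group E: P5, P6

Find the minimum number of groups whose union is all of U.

4

A and B and C and D together: A ∪ B ∪ C ∪ D = {P0, P1, P2, P3, P4, P5, P6, P7, P8, P9, P10} — every item is covered.
No 3 of the 5 groups cover everything (all 10 combinations miss at least one item), so 4 is optimal.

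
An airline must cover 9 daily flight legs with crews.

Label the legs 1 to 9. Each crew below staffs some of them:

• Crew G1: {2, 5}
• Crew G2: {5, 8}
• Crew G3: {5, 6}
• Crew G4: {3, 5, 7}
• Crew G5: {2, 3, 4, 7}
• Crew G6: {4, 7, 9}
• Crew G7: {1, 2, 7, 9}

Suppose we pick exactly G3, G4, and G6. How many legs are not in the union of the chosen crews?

3

Union of G3, G4, G6 = {3, 4, 5, 6, 7, 9}.
Not covered: 1, 2, 8 — 3 legs.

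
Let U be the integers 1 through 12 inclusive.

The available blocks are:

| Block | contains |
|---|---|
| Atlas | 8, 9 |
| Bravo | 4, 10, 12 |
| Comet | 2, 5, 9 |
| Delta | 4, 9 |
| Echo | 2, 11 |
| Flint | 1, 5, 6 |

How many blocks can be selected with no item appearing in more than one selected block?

4

Atlas, Bravo, Echo, Flint are pairwise disjoint (Atlas={8,9}; Bravo={4,10,12}; Echo={2,11}; Flint={1,5,6}).
Every remaining block overlaps one of these, and no 5 of the listed blocks are pairwise disjoint, so 4 is the maximum.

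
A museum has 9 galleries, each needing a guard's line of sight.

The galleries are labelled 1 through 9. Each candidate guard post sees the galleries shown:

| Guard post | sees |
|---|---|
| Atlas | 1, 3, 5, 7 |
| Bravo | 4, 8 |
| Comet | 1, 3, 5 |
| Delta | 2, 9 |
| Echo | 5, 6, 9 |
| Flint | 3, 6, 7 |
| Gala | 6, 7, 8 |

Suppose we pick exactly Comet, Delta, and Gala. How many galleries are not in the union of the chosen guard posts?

1

Union of Comet, Delta, Gala = {1, 2, 3, 5, 6, 7, 8, 9}.
Not covered: 4 — 1 gallery.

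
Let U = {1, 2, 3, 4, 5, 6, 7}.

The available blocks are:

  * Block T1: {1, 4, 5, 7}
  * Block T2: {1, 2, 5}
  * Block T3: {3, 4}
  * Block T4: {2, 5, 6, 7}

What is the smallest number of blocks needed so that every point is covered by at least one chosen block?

3

T1 and T3 and T4 together: T1 ∪ T3 ∪ T4 = {1, 2, 3, 4, 5, 6, 7} — every point is covered.
Only T3 contains 3, so T3 is forced; the remaining 5 points need at least 2 more blocks (each remaining block adds at most 4) — so at least 3 blocks are needed, and 3 is optimal.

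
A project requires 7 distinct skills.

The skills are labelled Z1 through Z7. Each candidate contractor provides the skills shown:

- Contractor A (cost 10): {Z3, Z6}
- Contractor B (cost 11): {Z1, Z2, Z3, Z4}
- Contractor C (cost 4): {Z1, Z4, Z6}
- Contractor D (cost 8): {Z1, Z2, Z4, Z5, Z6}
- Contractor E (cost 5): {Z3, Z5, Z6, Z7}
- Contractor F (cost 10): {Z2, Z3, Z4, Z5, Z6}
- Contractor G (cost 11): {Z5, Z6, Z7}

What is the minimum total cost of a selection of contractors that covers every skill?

D, E together cover every skill (D ∪ E = {Z1, Z2, Z3, Z4, Z5, Z6, Z7}); total cost 8 + 5 = 13.
The greedy pick E, C, D costs 17; no covering selection beats 13.

13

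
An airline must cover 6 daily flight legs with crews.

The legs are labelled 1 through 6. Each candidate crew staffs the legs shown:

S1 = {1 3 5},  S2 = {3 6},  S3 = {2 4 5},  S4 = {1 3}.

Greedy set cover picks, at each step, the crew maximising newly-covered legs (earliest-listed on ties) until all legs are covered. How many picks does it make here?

Greedy: pick S1 (covers 3 new) → pick S3 (covers 2 new) → pick S2 (covers 1 new). Total picks: 3.

3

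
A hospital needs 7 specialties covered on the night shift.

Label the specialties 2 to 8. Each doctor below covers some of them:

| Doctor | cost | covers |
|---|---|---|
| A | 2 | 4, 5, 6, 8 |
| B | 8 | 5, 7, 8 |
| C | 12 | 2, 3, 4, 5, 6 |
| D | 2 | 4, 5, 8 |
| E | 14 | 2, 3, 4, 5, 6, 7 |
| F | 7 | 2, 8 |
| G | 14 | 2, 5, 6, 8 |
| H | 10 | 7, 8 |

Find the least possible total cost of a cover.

D, E together cover every specialty (D ∪ E = {2, 3, 4, 5, 6, 7, 8}); total cost 2 + 14 = 16.
No covering selection has total cost below 16.

16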